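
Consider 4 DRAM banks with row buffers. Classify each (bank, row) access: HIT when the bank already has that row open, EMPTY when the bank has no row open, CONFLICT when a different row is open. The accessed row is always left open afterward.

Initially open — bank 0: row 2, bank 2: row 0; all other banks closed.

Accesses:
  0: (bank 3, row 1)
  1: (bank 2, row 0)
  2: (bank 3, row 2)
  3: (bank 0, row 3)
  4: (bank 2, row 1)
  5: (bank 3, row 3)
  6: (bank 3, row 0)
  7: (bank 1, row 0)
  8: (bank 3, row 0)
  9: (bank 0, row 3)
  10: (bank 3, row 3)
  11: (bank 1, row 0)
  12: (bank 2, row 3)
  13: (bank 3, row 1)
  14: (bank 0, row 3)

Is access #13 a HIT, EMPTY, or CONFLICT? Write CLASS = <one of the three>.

0: bank 3 row 1 — prev None → EMPTY
1: bank 2 row 0 — prev 0 → HIT
2: bank 3 row 2 — prev 1 → CONFLICT
3: bank 0 row 3 — prev 2 → CONFLICT
4: bank 2 row 1 — prev 0 → CONFLICT
5: bank 3 row 3 — prev 2 → CONFLICT
6: bank 3 row 0 — prev 3 → CONFLICT
7: bank 1 row 0 — prev None → EMPTY
8: bank 3 row 0 — prev 0 → HIT
9: bank 0 row 3 — prev 3 → HIT
10: bank 3 row 3 — prev 0 → CONFLICT
11: bank 1 row 0 — prev 0 → HIT
12: bank 2 row 3 — prev 1 → CONFLICT
13: bank 3 row 1 — prev 3 → CONFLICT
14: bank 0 row 3 — prev 3 → HIT

CLASS = CONFLICT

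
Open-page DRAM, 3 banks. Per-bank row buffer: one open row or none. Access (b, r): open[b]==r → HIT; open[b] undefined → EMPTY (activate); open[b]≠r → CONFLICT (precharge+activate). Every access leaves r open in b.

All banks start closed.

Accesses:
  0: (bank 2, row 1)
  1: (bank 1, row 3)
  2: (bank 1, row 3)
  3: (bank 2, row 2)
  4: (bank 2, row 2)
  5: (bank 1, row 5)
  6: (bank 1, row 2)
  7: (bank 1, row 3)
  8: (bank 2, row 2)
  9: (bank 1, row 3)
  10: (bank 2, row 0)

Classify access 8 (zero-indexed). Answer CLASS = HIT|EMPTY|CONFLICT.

#0 (2,1) E
#1 (1,3) E
#2 (1,3) H  (was 3)
#3 (2,2) C  (was 1)
#4 (2,2) H  (was 2)
#5 (1,5) C  (was 3)
#6 (1,2) C  (was 5)
#7 (1,3) C  (was 2)
#8 (2,2) H  (was 2)
#9 (1,3) H  (was 3)
#10 (2,0) C  (was 2)

CLASS = HIT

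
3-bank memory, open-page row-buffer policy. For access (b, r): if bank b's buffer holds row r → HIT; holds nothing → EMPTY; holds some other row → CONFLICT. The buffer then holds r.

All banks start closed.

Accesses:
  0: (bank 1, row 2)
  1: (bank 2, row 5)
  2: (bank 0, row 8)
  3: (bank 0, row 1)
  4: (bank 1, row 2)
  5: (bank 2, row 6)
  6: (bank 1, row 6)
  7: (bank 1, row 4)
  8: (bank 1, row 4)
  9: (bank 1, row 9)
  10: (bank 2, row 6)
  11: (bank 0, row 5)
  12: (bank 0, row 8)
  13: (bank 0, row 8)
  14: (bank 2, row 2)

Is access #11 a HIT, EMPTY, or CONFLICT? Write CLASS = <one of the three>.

CLASS = CONFLICT

#0 (1,2) E
#1 (2,5) E
#2 (0,8) E
#3 (0,1) C  (was 8)
#4 (1,2) H  (was 2)
#5 (2,6) C  (was 5)
#6 (1,6) C  (was 2)
#7 (1,4) C  (was 6)
#8 (1,4) H  (was 4)
#9 (1,9) C  (was 4)
#10 (2,6) H  (was 6)
#11 (0,5) C  (was 1)
#12 (0,8) C  (was 5)
#13 (0,8) H  (was 8)
#14 (2,2) C  (was 6)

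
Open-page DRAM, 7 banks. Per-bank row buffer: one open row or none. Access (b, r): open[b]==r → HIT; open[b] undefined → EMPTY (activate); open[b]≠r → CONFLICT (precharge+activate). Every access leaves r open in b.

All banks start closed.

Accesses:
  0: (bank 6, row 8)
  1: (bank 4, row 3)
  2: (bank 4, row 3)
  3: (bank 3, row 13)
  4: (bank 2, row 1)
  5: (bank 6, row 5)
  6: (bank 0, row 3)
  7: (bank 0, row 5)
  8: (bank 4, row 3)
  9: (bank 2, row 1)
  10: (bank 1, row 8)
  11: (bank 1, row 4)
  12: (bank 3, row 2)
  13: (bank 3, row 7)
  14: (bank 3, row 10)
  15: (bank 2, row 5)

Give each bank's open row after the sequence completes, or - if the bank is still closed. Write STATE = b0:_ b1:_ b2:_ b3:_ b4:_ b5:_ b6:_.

STATE = b0:5 b1:4 b2:5 b3:10 b4:3 b5:- b6:5

step 0: bank6 None->8 [EMPTY]
step 1: bank4 None->3 [EMPTY]
step 2: bank4 3->3 [HIT]
step 3: bank3 None->13 [EMPTY]
step 4: bank2 None->1 [EMPTY]
step 5: bank6 8->5 [CONFLICT]
step 6: bank0 None->3 [EMPTY]
step 7: bank0 3->5 [CONFLICT]
step 8: bank4 3->3 [HIT]
step 9: bank2 1->1 [HIT]
step 10: bank1 None->8 [EMPTY]
step 11: bank1 8->4 [CONFLICT]
step 12: bank3 13->2 [CONFLICT]
step 13: bank3 2->7 [CONFLICT]
step 14: bank3 7->10 [CONFLICT]
step 15: bank2 1->5 [CONFLICT]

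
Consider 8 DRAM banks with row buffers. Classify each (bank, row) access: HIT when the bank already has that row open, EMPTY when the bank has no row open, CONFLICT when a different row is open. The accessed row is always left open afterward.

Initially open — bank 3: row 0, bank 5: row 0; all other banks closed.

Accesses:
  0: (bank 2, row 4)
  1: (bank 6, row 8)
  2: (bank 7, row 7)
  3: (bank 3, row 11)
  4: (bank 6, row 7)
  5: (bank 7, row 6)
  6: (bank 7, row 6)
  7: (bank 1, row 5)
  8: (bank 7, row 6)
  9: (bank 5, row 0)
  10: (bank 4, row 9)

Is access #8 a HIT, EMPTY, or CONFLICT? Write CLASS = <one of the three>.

0: bank 2 row 4 — prev None → EMPTY
1: bank 6 row 8 — prev None → EMPTY
2: bank 7 row 7 — prev None → EMPTY
3: bank 3 row 11 — prev 0 → CONFLICT
4: bank 6 row 7 — prev 8 → CONFLICT
5: bank 7 row 6 — prev 7 → CONFLICT
6: bank 7 row 6 — prev 6 → HIT
7: bank 1 row 5 — prev None → EMPTY
8: bank 7 row 6 — prev 6 → HIT
9: bank 5 row 0 — prev 0 → HIT
10: bank 4 row 9 — prev None → EMPTY

CLASS = HIT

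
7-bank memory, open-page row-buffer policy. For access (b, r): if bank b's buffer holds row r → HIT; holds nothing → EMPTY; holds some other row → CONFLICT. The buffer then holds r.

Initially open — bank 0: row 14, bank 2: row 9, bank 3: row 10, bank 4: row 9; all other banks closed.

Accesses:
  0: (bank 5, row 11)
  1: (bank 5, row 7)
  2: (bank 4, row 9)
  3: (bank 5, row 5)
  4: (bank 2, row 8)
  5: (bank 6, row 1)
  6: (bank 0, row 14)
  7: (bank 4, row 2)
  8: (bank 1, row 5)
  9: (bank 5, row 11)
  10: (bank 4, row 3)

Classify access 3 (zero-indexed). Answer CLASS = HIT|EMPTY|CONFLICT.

CLASS = CONFLICT

0: bank 5 row 11 — prev None → EMPTY
1: bank 5 row 7 — prev 11 → CONFLICT
2: bank 4 row 9 — prev 9 → HIT
3: bank 5 row 5 — prev 7 → CONFLICT
4: bank 2 row 8 — prev 9 → CONFLICT
5: bank 6 row 1 — prev None → EMPTY
6: bank 0 row 14 — prev 14 → HIT
7: bank 4 row 2 — prev 9 → CONFLICT
8: bank 1 row 5 — prev None → EMPTY
9: bank 5 row 11 — prev 5 → CONFLICT
10: bank 4 row 3 — prev 2 → CONFLICT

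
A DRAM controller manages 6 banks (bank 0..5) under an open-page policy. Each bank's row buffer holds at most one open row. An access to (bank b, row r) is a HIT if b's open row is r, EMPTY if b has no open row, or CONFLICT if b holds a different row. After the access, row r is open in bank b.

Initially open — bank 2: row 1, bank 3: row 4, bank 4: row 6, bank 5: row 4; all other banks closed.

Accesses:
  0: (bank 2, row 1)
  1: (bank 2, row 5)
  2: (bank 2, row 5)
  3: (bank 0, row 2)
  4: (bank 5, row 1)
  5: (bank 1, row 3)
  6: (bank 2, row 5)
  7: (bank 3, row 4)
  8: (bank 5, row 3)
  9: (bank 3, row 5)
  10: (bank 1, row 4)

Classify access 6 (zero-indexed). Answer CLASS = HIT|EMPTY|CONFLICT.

CLASS = HIT

step 0: bank2 1->1 [HIT]
step 1: bank2 1->5 [CONFLICT]
step 2: bank2 5->5 [HIT]
step 3: bank0 None->2 [EMPTY]
step 4: bank5 4->1 [CONFLICT]
step 5: bank1 None->3 [EMPTY]
step 6: bank2 5->5 [HIT]
step 7: bank3 4->4 [HIT]
step 8: bank5 1->3 [CONFLICT]
step 9: bank3 4->5 [CONFLICT]
step 10: bank1 3->4 [CONFLICT]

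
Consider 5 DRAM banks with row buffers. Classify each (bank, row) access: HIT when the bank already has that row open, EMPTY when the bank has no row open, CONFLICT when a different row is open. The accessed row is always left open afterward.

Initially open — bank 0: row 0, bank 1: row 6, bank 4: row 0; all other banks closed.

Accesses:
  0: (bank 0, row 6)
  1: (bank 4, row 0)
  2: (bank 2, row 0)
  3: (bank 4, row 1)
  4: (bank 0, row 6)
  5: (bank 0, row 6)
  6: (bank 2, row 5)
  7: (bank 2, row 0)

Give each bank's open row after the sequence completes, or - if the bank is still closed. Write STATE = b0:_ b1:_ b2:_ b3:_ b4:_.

STATE = b0:6 b1:6 b2:0 b3:- b4:1

0: bank 0 row 6 — prev 0 → CONFLICT
1: bank 4 row 0 — prev 0 → HIT
2: bank 2 row 0 — prev None → EMPTY
3: bank 4 row 1 — prev 0 → CONFLICT
4: bank 0 row 6 — prev 6 → HIT
5: bank 0 row 6 — prev 6 → HIT
6: bank 2 row 5 — prev 0 → CONFLICT
7: bank 2 row 0 — prev 5 → CONFLICT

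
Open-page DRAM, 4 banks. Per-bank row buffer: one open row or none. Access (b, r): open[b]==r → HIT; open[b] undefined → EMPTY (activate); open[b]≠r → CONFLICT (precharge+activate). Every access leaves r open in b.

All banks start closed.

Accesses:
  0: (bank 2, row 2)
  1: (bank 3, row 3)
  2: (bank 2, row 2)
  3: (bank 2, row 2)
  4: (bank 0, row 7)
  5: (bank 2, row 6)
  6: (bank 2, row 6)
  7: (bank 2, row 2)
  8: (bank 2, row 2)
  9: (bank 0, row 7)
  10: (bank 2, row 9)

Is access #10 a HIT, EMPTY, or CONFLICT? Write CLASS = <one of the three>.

CLASS = CONFLICT

  [0] b2 r2: no row ⇒ E
  [1] b3 r3: no row ⇒ E
  [2] b2 r2: had r2 ⇒ H
  [3] b2 r2: had r2 ⇒ H
  [4] b0 r7: no row ⇒ E
  [5] b2 r6: had r2 ⇒ C
  [6] b2 r6: had r6 ⇒ H
  [7] b2 r2: had r6 ⇒ C
  [8] b2 r2: had r2 ⇒ H
  [9] b0 r7: had r7 ⇒ H
  [10] b2 r9: had r2 ⇒ C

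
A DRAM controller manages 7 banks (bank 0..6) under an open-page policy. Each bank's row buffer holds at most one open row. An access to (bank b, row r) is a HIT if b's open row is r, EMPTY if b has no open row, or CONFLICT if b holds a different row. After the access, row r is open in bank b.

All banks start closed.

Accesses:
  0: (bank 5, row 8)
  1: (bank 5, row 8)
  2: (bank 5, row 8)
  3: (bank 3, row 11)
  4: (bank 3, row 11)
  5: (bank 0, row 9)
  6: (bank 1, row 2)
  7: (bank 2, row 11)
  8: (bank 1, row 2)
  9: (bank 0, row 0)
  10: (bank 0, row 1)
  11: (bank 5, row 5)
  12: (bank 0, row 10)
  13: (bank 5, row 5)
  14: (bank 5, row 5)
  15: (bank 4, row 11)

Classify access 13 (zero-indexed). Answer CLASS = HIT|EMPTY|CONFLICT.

  [0] b5 r8: no row ⇒ E
  [1] b5 r8: had r8 ⇒ H
  [2] b5 r8: had r8 ⇒ H
  [3] b3 r11: no row ⇒ E
  [4] b3 r11: had r11 ⇒ H
  [5] b0 r9: no row ⇒ E
  [6] b1 r2: no row ⇒ E
  [7] b2 r11: no row ⇒ E
  [8] b1 r2: had r2 ⇒ H
  [9] b0 r0: had r9 ⇒ C
  [10] b0 r1: had r0 ⇒ C
  [11] b5 r5: had r8 ⇒ C
  [12] b0 r10: had r1 ⇒ C
  [13] b5 r5: had r5 ⇒ H
  [14] b5 r5: had r5 ⇒ H
  [15] b4 r11: no row ⇒ E

CLASS = HIT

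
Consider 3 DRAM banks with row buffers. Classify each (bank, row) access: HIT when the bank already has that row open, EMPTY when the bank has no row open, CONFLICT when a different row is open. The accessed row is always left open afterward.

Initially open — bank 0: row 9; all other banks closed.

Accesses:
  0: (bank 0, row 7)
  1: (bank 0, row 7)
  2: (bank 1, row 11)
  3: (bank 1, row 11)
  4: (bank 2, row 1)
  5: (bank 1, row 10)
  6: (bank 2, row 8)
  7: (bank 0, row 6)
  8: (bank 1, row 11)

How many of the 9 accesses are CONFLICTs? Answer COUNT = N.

step 0: bank0 9->7 [CONFLICT]
step 1: bank0 7->7 [HIT]
step 2: bank1 None->11 [EMPTY]
step 3: bank1 11->11 [HIT]
step 4: bank2 None->1 [EMPTY]
step 5: bank1 11->10 [CONFLICT]
step 6: bank2 1->8 [CONFLICT]
step 7: bank0 7->6 [CONFLICT]
step 8: bank1 10->11 [CONFLICT]

COUNT = 5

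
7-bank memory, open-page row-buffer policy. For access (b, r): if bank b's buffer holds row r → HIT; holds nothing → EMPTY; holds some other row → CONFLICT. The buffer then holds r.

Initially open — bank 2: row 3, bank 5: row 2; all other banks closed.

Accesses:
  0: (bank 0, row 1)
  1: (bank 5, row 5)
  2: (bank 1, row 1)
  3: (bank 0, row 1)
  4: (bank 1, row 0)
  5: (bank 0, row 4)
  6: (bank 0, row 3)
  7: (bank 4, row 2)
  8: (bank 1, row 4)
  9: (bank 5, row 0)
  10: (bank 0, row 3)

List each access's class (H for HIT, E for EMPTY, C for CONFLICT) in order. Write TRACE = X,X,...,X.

TRACE = E,C,E,H,C,C,C,E,C,C,H

  [0] b0 r1: no row ⇒ E
  [1] b5 r5: had r2 ⇒ C
  [2] b1 r1: no row ⇒ E
  [3] b0 r1: had r1 ⇒ H
  [4] b1 r0: had r1 ⇒ C
  [5] b0 r4: had r1 ⇒ C
  [6] b0 r3: had r4 ⇒ C
  [7] b4 r2: no row ⇒ E
  [8] b1 r4: had r0 ⇒ C
  [9] b5 r0: had r5 ⇒ C
  [10] b0 r3: had r3 ⇒ H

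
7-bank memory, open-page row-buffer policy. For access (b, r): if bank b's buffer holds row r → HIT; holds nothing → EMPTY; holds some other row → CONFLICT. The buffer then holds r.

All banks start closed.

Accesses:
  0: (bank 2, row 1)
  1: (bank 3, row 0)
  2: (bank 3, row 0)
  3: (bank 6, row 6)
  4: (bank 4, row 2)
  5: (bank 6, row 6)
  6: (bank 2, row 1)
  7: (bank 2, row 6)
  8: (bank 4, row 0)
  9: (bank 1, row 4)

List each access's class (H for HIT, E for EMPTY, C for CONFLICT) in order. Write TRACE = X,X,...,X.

TRACE = E,E,H,E,E,H,H,C,C,E

step 0: bank2 None->1 [EMPTY]
step 1: bank3 None->0 [EMPTY]
step 2: bank3 0->0 [HIT]
step 3: bank6 None->6 [EMPTY]
step 4: bank4 None->2 [EMPTY]
step 5: bank6 6->6 [HIT]
step 6: bank2 1->1 [HIT]
step 7: bank2 1->6 [CONFLICT]
step 8: bank4 2->0 [CONFLICT]
step 9: bank1 None->4 [EMPTY]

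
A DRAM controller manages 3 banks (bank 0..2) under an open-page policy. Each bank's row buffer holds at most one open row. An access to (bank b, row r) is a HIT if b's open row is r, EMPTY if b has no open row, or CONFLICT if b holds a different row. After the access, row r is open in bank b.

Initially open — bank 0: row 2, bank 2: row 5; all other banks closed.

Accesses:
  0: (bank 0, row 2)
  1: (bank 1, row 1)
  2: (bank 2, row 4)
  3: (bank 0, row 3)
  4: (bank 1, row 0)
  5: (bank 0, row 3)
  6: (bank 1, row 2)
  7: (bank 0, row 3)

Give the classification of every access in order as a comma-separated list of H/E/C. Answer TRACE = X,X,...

  [0] b0 r2: had r2 ⇒ H
  [1] b1 r1: no row ⇒ E
  [2] b2 r4: had r5 ⇒ C
  [3] b0 r3: had r2 ⇒ C
  [4] b1 r0: had r1 ⇒ C
  [5] b0 r3: had r3 ⇒ H
  [6] b1 r2: had r0 ⇒ C
  [7] b0 r3: had r3 ⇒ H

TRACE = H,E,C,C,C,H,C,H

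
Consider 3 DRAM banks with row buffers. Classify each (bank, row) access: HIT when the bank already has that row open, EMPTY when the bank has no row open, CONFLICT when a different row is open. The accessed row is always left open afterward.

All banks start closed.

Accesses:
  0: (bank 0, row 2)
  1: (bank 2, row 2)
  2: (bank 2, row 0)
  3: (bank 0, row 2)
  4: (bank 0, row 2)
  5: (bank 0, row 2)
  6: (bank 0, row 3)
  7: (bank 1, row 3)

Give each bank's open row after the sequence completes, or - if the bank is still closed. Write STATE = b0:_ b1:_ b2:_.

STATE = b0:3 b1:3 b2:0

0: bank 0 row 2 — prev None → EMPTY
1: bank 2 row 2 — prev None → EMPTY
2: bank 2 row 0 — prev 2 → CONFLICT
3: bank 0 row 2 — prev 2 → HIT
4: bank 0 row 2 — prev 2 → HIT
5: bank 0 row 2 — prev 2 → HIT
6: bank 0 row 3 — prev 2 → CONFLICT
7: bank 1 row 3 — prev None → EMPTY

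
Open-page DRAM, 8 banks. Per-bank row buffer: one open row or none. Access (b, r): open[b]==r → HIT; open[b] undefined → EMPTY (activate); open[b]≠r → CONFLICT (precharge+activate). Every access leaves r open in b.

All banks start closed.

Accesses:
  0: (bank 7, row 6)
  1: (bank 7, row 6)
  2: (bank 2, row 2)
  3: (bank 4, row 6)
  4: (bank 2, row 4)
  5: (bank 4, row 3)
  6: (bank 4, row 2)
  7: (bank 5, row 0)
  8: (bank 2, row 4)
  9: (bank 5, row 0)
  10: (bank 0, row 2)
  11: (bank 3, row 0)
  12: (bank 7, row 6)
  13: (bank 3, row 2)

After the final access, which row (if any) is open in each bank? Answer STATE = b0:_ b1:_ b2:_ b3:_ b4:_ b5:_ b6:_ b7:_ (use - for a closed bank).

0: bank 7 row 6 — prev None → EMPTY
1: bank 7 row 6 — prev 6 → HIT
2: bank 2 row 2 — prev None → EMPTY
3: bank 4 row 6 — prev None → EMPTY
4: bank 2 row 4 — prev 2 → CONFLICT
5: bank 4 row 3 — prev 6 → CONFLICT
6: bank 4 row 2 — prev 3 → CONFLICT
7: bank 5 row 0 — prev None → EMPTY
8: bank 2 row 4 — prev 4 → HIT
9: bank 5 row 0 — prev 0 → HIT
10: bank 0 row 2 — prev None → EMPTY
11: bank 3 row 0 — prev None → EMPTY
12: bank 7 row 6 — prev 6 → HIT
13: bank 3 row 2 — prev 0 → CONFLICT

STATE = b0:2 b1:- b2:4 b3:2 b4:2 b5:0 b6:- b7:6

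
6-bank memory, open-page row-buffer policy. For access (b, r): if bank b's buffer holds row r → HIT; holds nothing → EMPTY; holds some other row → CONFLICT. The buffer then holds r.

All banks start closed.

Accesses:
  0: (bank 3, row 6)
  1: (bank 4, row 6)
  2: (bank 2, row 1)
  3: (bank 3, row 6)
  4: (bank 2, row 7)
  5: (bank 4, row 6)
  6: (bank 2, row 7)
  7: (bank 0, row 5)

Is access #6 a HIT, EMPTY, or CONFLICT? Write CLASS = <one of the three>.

#0 (3,6) E
#1 (4,6) E
#2 (2,1) E
#3 (3,6) H  (was 6)
#4 (2,7) C  (was 1)
#5 (4,6) H  (was 6)
#6 (2,7) H  (was 7)
#7 (0,5) E

CLASS = HIT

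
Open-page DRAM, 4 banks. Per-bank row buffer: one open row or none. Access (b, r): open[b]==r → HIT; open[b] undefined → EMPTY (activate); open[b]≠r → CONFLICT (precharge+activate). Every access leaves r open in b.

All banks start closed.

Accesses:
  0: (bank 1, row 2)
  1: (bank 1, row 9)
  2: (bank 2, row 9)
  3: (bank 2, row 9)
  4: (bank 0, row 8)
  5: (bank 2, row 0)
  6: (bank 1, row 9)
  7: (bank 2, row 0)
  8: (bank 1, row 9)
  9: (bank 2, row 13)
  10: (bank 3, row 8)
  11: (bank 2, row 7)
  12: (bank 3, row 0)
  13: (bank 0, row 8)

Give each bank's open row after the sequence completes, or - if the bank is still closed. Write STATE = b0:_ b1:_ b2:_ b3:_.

#0 (1,2) E
#1 (1,9) C  (was 2)
#2 (2,9) E
#3 (2,9) H  (was 9)
#4 (0,8) E
#5 (2,0) C  (was 9)
#6 (1,9) H  (was 9)
#7 (2,0) H  (was 0)
#8 (1,9) H  (was 9)
#9 (2,13) C  (was 0)
#10 (3,8) E
#11 (2,7) C  (was 13)
#12 (3,0) C  (was 8)
#13 (0,8) H  (was 8)

STATE = b0:8 b1:9 b2:7 b3:0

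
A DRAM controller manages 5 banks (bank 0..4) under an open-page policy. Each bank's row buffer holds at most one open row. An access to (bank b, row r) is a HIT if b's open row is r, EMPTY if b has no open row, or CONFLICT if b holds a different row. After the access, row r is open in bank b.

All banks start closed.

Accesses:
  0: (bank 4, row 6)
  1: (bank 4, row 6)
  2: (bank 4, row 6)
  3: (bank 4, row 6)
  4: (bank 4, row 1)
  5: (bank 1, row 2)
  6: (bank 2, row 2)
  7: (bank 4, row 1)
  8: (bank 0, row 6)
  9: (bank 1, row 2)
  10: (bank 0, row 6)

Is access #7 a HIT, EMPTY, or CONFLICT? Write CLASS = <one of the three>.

step 0: bank4 None->6 [EMPTY]
step 1: bank4 6->6 [HIT]
step 2: bank4 6->6 [HIT]
step 3: bank4 6->6 [HIT]
step 4: bank4 6->1 [CONFLICT]
step 5: bank1 None->2 [EMPTY]
step 6: bank2 None->2 [EMPTY]
step 7: bank4 1->1 [HIT]
step 8: bank0 None->6 [EMPTY]
step 9: bank1 2->2 [HIT]
step 10: bank0 6->6 [HIT]

CLASS = HIT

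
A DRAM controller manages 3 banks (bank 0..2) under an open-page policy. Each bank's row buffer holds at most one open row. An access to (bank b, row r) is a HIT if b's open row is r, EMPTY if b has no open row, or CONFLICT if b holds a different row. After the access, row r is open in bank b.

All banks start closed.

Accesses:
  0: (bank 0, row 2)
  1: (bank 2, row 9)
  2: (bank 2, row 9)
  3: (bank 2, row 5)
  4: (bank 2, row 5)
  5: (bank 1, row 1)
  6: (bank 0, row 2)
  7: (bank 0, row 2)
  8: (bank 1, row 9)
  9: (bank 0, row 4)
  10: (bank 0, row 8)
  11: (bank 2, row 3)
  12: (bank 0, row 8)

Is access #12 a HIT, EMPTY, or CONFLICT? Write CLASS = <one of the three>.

step 0: bank0 None->2 [EMPTY]
step 1: bank2 None->9 [EMPTY]
step 2: bank2 9->9 [HIT]
step 3: bank2 9->5 [CONFLICT]
step 4: bank2 5->5 [HIT]
step 5: bank1 None->1 [EMPTY]
step 6: bank0 2->2 [HIT]
step 7: bank0 2->2 [HIT]
step 8: bank1 1->9 [CONFLICT]
step 9: bank0 2->4 [CONFLICT]
step 10: bank0 4->8 [CONFLICT]
step 11: bank2 5->3 [CONFLICT]
step 12: bank0 8->8 [HIT]

CLASS = HIT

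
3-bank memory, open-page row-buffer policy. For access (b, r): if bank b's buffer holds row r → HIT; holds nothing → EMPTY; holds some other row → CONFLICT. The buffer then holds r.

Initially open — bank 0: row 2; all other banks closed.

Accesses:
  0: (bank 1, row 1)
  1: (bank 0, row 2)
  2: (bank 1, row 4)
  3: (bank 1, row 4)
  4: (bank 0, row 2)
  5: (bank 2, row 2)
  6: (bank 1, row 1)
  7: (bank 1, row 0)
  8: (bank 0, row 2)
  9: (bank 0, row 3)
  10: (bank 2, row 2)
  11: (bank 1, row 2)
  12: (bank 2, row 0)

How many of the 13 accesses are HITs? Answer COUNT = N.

COUNT = 5

0: bank 1 row 1 — prev None → EMPTY
1: bank 0 row 2 — prev 2 → HIT
2: bank 1 row 4 — prev 1 → CONFLICT
3: bank 1 row 4 — prev 4 → HIT
4: bank 0 row 2 — prev 2 → HIT
5: bank 2 row 2 — prev None → EMPTY
6: bank 1 row 1 — prev 4 → CONFLICT
7: bank 1 row 0 — prev 1 → CONFLICT
8: bank 0 row 2 — prev 2 → HIT
9: bank 0 row 3 — prev 2 → CONFLICT
10: bank 2 row 2 — prev 2 → HIT
11: bank 1 row 2 — prev 0 → CONFLICT
12: bank 2 row 0 — prev 2 → CONFLICT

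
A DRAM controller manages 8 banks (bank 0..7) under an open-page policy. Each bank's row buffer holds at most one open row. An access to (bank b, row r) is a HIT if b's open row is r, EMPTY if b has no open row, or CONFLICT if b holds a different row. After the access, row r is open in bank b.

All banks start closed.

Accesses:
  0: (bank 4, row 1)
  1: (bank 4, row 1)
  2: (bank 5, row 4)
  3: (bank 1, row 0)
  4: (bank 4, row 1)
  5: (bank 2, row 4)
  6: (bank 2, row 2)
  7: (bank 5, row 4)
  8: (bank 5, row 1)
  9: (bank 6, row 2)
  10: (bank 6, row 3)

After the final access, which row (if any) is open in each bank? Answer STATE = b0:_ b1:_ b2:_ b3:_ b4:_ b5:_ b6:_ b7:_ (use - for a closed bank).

  [0] b4 r1: no row ⇒ E
  [1] b4 r1: had r1 ⇒ H
  [2] b5 r4: no row ⇒ E
  [3] b1 r0: no row ⇒ E
  [4] b4 r1: had r1 ⇒ H
  [5] b2 r4: no row ⇒ E
  [6] b2 r2: had r4 ⇒ C
  [7] b5 r4: had r4 ⇒ H
  [8] b5 r1: had r4 ⇒ C
  [9] b6 r2: no row ⇒ E
  [10] b6 r3: had r2 ⇒ C

STATE = b0:- b1:0 b2:2 b3:- b4:1 b5:1 b6:3 b7:-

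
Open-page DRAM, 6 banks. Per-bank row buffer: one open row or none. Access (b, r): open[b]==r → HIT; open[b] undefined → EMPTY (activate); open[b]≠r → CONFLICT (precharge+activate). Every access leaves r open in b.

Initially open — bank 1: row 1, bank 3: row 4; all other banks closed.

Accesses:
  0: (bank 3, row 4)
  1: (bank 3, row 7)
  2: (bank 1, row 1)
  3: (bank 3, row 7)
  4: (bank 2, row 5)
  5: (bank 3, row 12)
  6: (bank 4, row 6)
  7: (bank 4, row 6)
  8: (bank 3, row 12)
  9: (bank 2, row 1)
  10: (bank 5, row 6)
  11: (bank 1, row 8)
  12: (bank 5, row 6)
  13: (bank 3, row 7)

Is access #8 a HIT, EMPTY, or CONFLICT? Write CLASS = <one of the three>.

CLASS = HIT

  [0] b3 r4: had r4 ⇒ H
  [1] b3 r7: had r4 ⇒ C
  [2] b1 r1: had r1 ⇒ H
  [3] b3 r7: had r7 ⇒ H
  [4] b2 r5: no row ⇒ E
  [5] b3 r12: had r7 ⇒ C
  [6] b4 r6: no row ⇒ E
  [7] b4 r6: had r6 ⇒ H
  [8] b3 r12: had r12 ⇒ H
  [9] b2 r1: had r5 ⇒ C
  [10] b5 r6: no row ⇒ E
  [11] b1 r8: had r1 ⇒ C
  [12] b5 r6: had r6 ⇒ H
  [13] b3 r7: had r12 ⇒ C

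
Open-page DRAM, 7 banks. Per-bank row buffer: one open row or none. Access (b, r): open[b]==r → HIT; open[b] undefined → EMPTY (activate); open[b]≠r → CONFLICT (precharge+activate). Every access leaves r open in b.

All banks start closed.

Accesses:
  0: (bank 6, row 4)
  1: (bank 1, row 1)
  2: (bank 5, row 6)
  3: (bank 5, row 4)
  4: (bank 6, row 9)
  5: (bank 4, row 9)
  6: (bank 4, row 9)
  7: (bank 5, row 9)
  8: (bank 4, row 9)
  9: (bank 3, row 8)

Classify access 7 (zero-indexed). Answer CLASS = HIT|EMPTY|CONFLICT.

  [0] b6 r4: no row ⇒ E
  [1] b1 r1: no row ⇒ E
  [2] b5 r6: no row ⇒ E
  [3] b5 r4: had r6 ⇒ C
  [4] b6 r9: had r4 ⇒ C
  [5] b4 r9: no row ⇒ E
  [6] b4 r9: had r9 ⇒ H
  [7] b5 r9: had r4 ⇒ C
  [8] b4 r9: had r9 ⇒ H
  [9] b3 r8: no row ⇒ E

CLASS = CONFLICT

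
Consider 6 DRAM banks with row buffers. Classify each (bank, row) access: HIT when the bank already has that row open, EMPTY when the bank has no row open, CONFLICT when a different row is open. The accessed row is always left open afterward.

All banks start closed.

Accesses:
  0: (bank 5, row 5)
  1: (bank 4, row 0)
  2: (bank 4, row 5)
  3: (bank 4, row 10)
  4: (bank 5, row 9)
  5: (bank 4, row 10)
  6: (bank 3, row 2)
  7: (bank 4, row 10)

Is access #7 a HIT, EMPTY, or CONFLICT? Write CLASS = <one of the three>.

CLASS = HIT

#0 (5,5) E
#1 (4,0) E
#2 (4,5) C  (was 0)
#3 (4,10) C  (was 5)
#4 (5,9) C  (was 5)
#5 (4,10) H  (was 10)
#6 (3,2) E
#7 (4,10) H  (was 10)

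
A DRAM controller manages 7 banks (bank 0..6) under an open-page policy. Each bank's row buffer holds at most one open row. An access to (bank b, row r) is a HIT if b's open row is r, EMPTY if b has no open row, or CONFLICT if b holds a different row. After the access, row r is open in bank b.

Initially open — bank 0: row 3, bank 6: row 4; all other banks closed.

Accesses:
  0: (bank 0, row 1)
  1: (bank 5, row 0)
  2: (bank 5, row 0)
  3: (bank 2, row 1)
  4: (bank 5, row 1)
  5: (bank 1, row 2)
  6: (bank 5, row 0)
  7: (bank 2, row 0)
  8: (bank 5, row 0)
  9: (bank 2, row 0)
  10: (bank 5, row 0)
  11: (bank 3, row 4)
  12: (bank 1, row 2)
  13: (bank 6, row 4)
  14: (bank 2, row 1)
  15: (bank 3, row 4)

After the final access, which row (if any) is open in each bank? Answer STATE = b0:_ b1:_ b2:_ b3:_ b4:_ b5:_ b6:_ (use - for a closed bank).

STATE = b0:1 b1:2 b2:1 b3:4 b4:- b5:0 b6:4

0: bank 0 row 1 — prev 3 → CONFLICT
1: bank 5 row 0 — prev None → EMPTY
2: bank 5 row 0 — prev 0 → HIT
3: bank 2 row 1 — prev None → EMPTY
4: bank 5 row 1 — prev 0 → CONFLICT
5: bank 1 row 2 — prev None → EMPTY
6: bank 5 row 0 — prev 1 → CONFLICT
7: bank 2 row 0 — prev 1 → CONFLICT
8: bank 5 row 0 — prev 0 → HIT
9: bank 2 row 0 — prev 0 → HIT
10: bank 5 row 0 — prev 0 → HIT
11: bank 3 row 4 — prev None → EMPTY
12: bank 1 row 2 — prev 2 → HIT
13: bank 6 row 4 — prev 4 → HIT
14: bank 2 row 1 — prev 0 → CONFLICT
15: bank 3 row 4 — prev 4 → HIT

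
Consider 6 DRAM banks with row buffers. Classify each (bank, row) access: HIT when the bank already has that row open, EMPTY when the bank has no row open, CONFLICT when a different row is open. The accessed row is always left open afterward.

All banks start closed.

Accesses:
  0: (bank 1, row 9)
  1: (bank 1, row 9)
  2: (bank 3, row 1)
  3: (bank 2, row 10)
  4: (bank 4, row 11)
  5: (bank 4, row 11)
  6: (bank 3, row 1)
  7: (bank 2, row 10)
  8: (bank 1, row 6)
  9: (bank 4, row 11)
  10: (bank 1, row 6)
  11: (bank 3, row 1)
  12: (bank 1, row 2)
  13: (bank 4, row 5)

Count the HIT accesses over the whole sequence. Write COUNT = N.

COUNT = 7

  [0] b1 r9: no row ⇒ E
  [1] b1 r9: had r9 ⇒ H
  [2] b3 r1: no row ⇒ E
  [3] b2 r10: no row ⇒ E
  [4] b4 r11: no row ⇒ E
  [5] b4 r11: had r11 ⇒ H
  [6] b3 r1: had r1 ⇒ H
  [7] b2 r10: had r10 ⇒ H
  [8] b1 r6: had r9 ⇒ C
  [9] b4 r11: had r11 ⇒ H
  [10] b1 r6: had r6 ⇒ H
  [11] b3 r1: had r1 ⇒ H
  [12] b1 r2: had r6 ⇒ C
  [13] b4 r5: had r11 ⇒ C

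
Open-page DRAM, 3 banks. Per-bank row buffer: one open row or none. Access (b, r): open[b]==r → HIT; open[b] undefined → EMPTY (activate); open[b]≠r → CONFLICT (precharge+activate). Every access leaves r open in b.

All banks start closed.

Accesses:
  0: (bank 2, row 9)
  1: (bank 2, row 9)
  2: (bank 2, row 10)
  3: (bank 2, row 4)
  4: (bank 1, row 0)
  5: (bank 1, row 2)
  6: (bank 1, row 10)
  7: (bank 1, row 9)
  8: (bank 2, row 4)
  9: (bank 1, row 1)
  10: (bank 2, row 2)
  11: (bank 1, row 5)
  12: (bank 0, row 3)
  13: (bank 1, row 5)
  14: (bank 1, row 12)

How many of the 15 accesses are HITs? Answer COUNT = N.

COUNT = 3

0: bank 2 row 9 — prev None → EMPTY
1: bank 2 row 9 — prev 9 → HIT
2: bank 2 row 10 — prev 9 → CONFLICT
3: bank 2 row 4 — prev 10 → CONFLICT
4: bank 1 row 0 — prev None → EMPTY
5: bank 1 row 2 — prev 0 → CONFLICT
6: bank 1 row 10 — prev 2 → CONFLICT
7: bank 1 row 9 — prev 10 → CONFLICT
8: bank 2 row 4 — prev 4 → HIT
9: bank 1 row 1 — prev 9 → CONFLICT
10: bank 2 row 2 — prev 4 → CONFLICT
11: bank 1 row 5 — prev 1 → CONFLICT
12: bank 0 row 3 — prev None → EMPTY
13: bank 1 row 5 — prev 5 → HIT
14: bank 1 row 12 — prev 5 → CONFLICT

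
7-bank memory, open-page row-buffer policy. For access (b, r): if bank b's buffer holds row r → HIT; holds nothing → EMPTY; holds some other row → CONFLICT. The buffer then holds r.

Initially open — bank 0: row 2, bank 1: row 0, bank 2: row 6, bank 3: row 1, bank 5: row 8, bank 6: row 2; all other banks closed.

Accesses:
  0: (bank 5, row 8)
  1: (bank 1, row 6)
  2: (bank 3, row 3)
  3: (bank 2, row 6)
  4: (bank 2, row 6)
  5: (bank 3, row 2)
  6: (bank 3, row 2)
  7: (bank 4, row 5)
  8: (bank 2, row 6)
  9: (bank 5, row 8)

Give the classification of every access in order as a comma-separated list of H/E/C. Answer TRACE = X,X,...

TRACE = H,C,C,H,H,C,H,E,H,H

#0 (5,8) H  (was 8)
#1 (1,6) C  (was 0)
#2 (3,3) C  (was 1)
#3 (2,6) H  (was 6)
#4 (2,6) H  (was 6)
#5 (3,2) C  (was 3)
#6 (3,2) H  (was 2)
#7 (4,5) E
#8 (2,6) H  (was 6)
#9 (5,8) H  (was 8)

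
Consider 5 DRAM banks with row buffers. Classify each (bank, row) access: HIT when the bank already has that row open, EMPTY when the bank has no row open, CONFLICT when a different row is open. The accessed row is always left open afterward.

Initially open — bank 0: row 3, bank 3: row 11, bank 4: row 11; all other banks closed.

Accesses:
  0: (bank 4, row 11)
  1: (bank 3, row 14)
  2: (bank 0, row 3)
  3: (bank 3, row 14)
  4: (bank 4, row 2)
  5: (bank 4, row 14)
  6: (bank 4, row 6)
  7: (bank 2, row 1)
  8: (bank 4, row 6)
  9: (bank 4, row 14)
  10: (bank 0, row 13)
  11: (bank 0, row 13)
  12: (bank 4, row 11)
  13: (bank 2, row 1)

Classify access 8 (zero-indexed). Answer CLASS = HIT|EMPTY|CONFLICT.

CLASS = HIT

  [0] b4 r11: had r11 ⇒ H
  [1] b3 r14: had r11 ⇒ C
  [2] b0 r3: had r3 ⇒ H
  [3] b3 r14: had r14 ⇒ H
  [4] b4 r2: had r11 ⇒ C
  [5] b4 r14: had r2 ⇒ C
  [6] b4 r6: had r14 ⇒ C
  [7] b2 r1: no row ⇒ E
  [8] b4 r6: had r6 ⇒ H
  [9] b4 r14: had r6 ⇒ C
  [10] b0 r13: had r3 ⇒ C
  [11] b0 r13: had r13 ⇒ H
  [12] b4 r11: had r14 ⇒ C
  [13] b2 r1: had r1 ⇒ H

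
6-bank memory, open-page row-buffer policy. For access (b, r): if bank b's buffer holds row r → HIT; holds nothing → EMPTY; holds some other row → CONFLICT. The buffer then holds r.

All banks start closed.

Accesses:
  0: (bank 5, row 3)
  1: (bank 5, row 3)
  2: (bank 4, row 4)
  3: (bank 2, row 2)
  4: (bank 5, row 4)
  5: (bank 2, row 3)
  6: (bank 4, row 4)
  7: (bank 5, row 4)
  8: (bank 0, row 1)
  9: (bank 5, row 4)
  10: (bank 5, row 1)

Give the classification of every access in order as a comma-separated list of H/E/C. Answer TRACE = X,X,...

0: bank 5 row 3 — prev None → EMPTY
1: bank 5 row 3 — prev 3 → HIT
2: bank 4 row 4 — prev None → EMPTY
3: bank 2 row 2 — prev None → EMPTY
4: bank 5 row 4 — prev 3 → CONFLICT
5: bank 2 row 3 — prev 2 → CONFLICT
6: bank 4 row 4 — prev 4 → HIT
7: bank 5 row 4 — prev 4 → HIT
8: bank 0 row 1 — prev None → EMPTY
9: bank 5 row 4 — prev 4 → HIT
10: bank 5 row 1 — prev 4 → CONFLICT

TRACE = E,H,E,E,C,C,H,H,E,H,C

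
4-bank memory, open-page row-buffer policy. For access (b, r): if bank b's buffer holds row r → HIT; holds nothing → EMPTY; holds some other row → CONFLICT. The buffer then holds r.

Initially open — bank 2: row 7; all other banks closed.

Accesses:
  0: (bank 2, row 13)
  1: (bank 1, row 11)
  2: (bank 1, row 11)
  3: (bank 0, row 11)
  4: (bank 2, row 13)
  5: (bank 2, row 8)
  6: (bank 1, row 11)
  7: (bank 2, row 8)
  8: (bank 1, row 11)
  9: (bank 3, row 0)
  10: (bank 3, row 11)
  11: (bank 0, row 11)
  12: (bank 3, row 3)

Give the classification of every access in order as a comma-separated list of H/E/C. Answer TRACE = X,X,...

TRACE = C,E,H,E,H,C,H,H,H,E,C,H,C

0: bank 2 row 13 — prev 7 → CONFLICT
1: bank 1 row 11 — prev None → EMPTY
2: bank 1 row 11 — prev 11 → HIT
3: bank 0 row 11 — prev None → EMPTY
4: bank 2 row 13 — prev 13 → HIT
5: bank 2 row 8 — prev 13 → CONFLICT
6: bank 1 row 11 — prev 11 → HIT
7: bank 2 row 8 — prev 8 → HIT
8: bank 1 row 11 — prev 11 → HIT
9: bank 3 row 0 — prev None → EMPTY
10: bank 3 row 11 — prev 0 → CONFLICT
11: bank 0 row 11 — prev 11 → HIT
12: bank 3 row 3 — prev 11 → CONFLICT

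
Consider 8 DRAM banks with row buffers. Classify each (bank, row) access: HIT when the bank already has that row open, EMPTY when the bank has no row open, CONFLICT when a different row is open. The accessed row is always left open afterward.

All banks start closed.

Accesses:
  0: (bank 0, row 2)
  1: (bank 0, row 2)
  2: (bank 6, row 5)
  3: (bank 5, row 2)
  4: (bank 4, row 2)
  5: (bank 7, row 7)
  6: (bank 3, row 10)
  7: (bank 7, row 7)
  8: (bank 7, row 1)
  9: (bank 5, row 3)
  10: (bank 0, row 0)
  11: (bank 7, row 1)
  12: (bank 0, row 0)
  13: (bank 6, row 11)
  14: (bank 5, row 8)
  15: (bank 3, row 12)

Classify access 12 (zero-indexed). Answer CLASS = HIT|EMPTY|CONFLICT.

step 0: bank0 None->2 [EMPTY]
step 1: bank0 2->2 [HIT]
step 2: bank6 None->5 [EMPTY]
step 3: bank5 None->2 [EMPTY]
step 4: bank4 None->2 [EMPTY]
step 5: bank7 None->7 [EMPTY]
step 6: bank3 None->10 [EMPTY]
step 7: bank7 7->7 [HIT]
step 8: bank7 7->1 [CONFLICT]
step 9: bank5 2->3 [CONFLICT]
step 10: bank0 2->0 [CONFLICT]
step 11: bank7 1->1 [HIT]
step 12: bank0 0->0 [HIT]
step 13: bank6 5->11 [CONFLICT]
step 14: bank5 3->8 [CONFLICT]
step 15: bank3 10->12 [CONFLICT]

CLASS = HIT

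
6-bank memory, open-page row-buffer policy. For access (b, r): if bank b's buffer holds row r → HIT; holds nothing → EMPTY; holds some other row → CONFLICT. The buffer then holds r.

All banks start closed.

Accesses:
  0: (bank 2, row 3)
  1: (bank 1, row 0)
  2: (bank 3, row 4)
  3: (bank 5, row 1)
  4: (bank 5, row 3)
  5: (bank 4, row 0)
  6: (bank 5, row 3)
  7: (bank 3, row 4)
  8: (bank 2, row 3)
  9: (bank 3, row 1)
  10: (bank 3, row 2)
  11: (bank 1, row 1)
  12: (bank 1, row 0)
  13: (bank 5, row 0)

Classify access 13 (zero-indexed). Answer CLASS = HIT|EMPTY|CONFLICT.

CLASS = CONFLICT

#0 (2,3) E
#1 (1,0) E
#2 (3,4) E
#3 (5,1) E
#4 (5,3) C  (was 1)
#5 (4,0) E
#6 (5,3) H  (was 3)
#7 (3,4) H  (was 4)
#8 (2,3) H  (was 3)
#9 (3,1) C  (was 4)
#10 (3,2) C  (was 1)
#11 (1,1) C  (was 0)
#12 (1,0) C  (was 1)
#13 (5,0) C  (was 3)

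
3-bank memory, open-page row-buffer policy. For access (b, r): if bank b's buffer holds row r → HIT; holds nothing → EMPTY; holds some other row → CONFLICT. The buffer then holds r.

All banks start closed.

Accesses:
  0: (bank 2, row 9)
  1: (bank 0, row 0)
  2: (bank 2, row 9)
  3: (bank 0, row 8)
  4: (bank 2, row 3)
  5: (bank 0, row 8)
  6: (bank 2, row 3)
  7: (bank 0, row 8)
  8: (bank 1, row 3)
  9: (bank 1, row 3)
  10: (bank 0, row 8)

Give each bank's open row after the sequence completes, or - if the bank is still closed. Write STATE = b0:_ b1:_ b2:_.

step 0: bank2 None->9 [EMPTY]
step 1: bank0 None->0 [EMPTY]
step 2: bank2 9->9 [HIT]
step 3: bank0 0->8 [CONFLICT]
step 4: bank2 9->3 [CONFLICT]
step 5: bank0 8->8 [HIT]
step 6: bank2 3->3 [HIT]
step 7: bank0 8->8 [HIT]
step 8: bank1 None->3 [EMPTY]
step 9: bank1 3->3 [HIT]
step 10: bank0 8->8 [HIT]

STATE = b0:8 b1:3 b2:3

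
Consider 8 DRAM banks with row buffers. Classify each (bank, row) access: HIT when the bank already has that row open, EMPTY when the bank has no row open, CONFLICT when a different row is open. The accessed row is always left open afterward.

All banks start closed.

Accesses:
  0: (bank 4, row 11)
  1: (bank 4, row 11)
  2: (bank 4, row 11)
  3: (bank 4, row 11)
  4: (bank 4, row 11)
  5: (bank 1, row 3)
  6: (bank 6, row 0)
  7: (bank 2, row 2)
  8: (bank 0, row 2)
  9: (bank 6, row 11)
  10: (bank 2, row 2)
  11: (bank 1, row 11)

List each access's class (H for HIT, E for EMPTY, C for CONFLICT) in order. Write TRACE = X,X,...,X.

TRACE = E,H,H,H,H,E,E,E,E,C,H,C

step 0: bank4 None->11 [EMPTY]
step 1: bank4 11->11 [HIT]
step 2: bank4 11->11 [HIT]
step 3: bank4 11->11 [HIT]
step 4: bank4 11->11 [HIT]
step 5: bank1 None->3 [EMPTY]
step 6: bank6 None->0 [EMPTY]
step 7: bank2 None->2 [EMPTY]
step 8: bank0 None->2 [EMPTY]
step 9: bank6 0->11 [CONFLICT]
step 10: bank2 2->2 [HIT]
step 11: bank1 3->11 [CONFLICT]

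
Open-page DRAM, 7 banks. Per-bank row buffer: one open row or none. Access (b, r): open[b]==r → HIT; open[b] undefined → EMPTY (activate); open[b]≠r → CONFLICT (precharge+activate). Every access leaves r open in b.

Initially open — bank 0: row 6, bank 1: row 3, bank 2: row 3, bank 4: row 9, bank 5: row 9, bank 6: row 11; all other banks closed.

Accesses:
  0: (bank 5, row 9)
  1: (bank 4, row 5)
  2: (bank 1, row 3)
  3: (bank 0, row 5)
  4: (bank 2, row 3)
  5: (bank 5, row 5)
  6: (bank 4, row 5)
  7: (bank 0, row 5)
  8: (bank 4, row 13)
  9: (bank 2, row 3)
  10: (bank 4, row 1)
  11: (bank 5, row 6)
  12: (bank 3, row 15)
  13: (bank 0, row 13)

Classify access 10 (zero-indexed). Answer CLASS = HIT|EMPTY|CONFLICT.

0: bank 5 row 9 — prev 9 → HIT
1: bank 4 row 5 — prev 9 → CONFLICT
2: bank 1 row 3 — prev 3 → HIT
3: bank 0 row 5 — prev 6 → CONFLICT
4: bank 2 row 3 — prev 3 → HIT
5: bank 5 row 5 — prev 9 → CONFLICT
6: bank 4 row 5 — prev 5 → HIT
7: bank 0 row 5 — prev 5 → HIT
8: bank 4 row 13 — prev 5 → CONFLICT
9: bank 2 row 3 — prev 3 → HIT
10: bank 4 row 1 — prev 13 → CONFLICT
11: bank 5 row 6 — prev 5 → CONFLICT
12: bank 3 row 15 — prev None → EMPTY
13: bank 0 row 13 — prev 5 → CONFLICT

CLASS = CONFLICT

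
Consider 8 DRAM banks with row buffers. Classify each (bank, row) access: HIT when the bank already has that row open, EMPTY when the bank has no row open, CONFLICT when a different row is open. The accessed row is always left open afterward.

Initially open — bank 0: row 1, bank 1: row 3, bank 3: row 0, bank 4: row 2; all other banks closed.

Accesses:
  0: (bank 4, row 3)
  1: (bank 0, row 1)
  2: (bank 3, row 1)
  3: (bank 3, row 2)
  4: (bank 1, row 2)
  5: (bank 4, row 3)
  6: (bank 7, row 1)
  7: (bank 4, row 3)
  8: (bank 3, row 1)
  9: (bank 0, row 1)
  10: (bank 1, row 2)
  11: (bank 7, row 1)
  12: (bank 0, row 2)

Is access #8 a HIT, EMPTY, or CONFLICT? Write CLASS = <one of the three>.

step 0: bank4 2->3 [CONFLICT]
step 1: bank0 1->1 [HIT]
step 2: bank3 0->1 [CONFLICT]
step 3: bank3 1->2 [CONFLICT]
step 4: bank1 3->2 [CONFLICT]
step 5: bank4 3->3 [HIT]
step 6: bank7 None->1 [EMPTY]
step 7: bank4 3->3 [HIT]
step 8: bank3 2->1 [CONFLICT]
step 9: bank0 1->1 [HIT]
step 10: bank1 2->2 [HIT]
step 11: bank7 1->1 [HIT]
step 12: bank0 1->2 [CONFLICT]

CLASS = CONFLICT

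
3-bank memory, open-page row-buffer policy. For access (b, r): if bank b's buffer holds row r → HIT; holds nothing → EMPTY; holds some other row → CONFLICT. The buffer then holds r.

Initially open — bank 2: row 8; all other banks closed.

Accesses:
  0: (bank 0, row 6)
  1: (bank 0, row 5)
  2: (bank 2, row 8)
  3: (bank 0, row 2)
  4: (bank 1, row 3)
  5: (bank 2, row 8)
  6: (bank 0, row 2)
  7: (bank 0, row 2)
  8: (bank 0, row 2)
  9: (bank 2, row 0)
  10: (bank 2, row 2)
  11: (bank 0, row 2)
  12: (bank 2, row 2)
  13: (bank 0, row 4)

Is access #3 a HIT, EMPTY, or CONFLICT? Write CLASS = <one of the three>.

CLASS = CONFLICT

step 0: bank0 None->6 [EMPTY]
step 1: bank0 6->5 [CONFLICT]
step 2: bank2 8->8 [HIT]
step 3: bank0 5->2 [CONFLICT]
step 4: bank1 None->3 [EMPTY]
step 5: bank2 8->8 [HIT]
step 6: bank0 2->2 [HIT]
step 7: bank0 2->2 [HIT]
step 8: bank0 2->2 [HIT]
step 9: bank2 8->0 [CONFLICT]
step 10: bank2 0->2 [CONFLICT]
step 11: bank0 2->2 [HIT]
step 12: bank2 2->2 [HIT]
step 13: bank0 2->4 [CONFLICT]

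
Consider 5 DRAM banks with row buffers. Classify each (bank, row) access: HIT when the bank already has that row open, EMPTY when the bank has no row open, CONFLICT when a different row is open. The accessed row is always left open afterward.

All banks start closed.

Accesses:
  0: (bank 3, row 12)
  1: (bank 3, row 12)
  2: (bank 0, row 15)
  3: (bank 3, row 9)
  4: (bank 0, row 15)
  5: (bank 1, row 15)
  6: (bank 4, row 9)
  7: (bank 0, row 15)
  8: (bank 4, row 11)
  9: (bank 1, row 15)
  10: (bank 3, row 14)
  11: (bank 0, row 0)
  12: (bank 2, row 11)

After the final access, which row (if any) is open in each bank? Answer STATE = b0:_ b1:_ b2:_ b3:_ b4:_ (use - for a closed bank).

0: bank 3 row 12 — prev None → EMPTY
1: bank 3 row 12 — prev 12 → HIT
2: bank 0 row 15 — prev None → EMPTY
3: bank 3 row 9 — prev 12 → CONFLICT
4: bank 0 row 15 — prev 15 → HIT
5: bank 1 row 15 — prev None → EMPTY
6: bank 4 row 9 — prev None → EMPTY
7: bank 0 row 15 — prev 15 → HIT
8: bank 4 row 11 — prev 9 → CONFLICT
9: bank 1 row 15 — prev 15 → HIT
10: bank 3 row 14 — prev 9 → CONFLICT
11: bank 0 row 0 — prev 15 → CONFLICT
12: bank 2 row 11 — prev None → EMPTY

STATE = b0:0 b1:15 b2:11 b3:14 b4:11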